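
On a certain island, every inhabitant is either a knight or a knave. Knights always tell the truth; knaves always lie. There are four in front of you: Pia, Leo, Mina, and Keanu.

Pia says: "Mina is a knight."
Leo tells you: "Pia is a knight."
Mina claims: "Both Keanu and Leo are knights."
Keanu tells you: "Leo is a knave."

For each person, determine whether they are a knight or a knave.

Consider Pia. Suppose Pia is a knight.
Then no assignment of the remaining roles makes every statement match its speaker's type — contradiction.
So Pia is a knave.
With that fixed, Leo's statement is false, so Leo is a knave.
With that fixed, Mina's statement is false, so Mina is a knave.
With that fixed, Keanu's statement is true, so Keanu is a knight.

Pia: knave, Leo: knave, Mina: knave, Keanu: knight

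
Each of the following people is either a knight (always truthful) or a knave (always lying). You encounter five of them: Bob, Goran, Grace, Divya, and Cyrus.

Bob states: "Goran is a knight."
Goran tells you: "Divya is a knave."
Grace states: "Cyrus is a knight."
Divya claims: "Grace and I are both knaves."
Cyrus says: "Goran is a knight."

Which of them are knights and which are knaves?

Bob: knight, Goran: knight, Grace: knight, Divya: knave, Cyrus: knight

Consider Bob. Suppose Bob is a knave.
Then no assignment of the remaining roles makes every statement match its speaker's type — contradiction.
So Bob is a knight.
Consider Goran. Suppose Goran is a knave.
Then Bob's statement comes out false, contradicting Bob being a knight.
So Goran is a knight.
With that fixed, Cyrus's statement is true, so Cyrus is a knight.
With that fixed, Grace's statement is true, so Grace is a knight.
With that fixed, Divya's statement is false, so Divya is a knave.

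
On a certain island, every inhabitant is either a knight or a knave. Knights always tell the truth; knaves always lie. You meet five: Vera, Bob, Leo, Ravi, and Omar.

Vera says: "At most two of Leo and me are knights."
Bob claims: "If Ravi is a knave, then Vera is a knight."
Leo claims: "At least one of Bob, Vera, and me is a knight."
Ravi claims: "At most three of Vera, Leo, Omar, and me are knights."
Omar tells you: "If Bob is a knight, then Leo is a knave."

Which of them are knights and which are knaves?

Vera: knight, Bob: knight, Leo: knight, Ravi: knight, Omar: knave

Regardless of anyone's role, Vera's statement is true, so Vera is a knight.
With that fixed, Bob's statement is true, so Bob is a knight.
With that fixed, Leo's statement is true, so Leo is a knight.
With that fixed, Omar's statement is false, so Omar is a knave.
With that fixed, Ravi's statement is true, so Ravi is a knight.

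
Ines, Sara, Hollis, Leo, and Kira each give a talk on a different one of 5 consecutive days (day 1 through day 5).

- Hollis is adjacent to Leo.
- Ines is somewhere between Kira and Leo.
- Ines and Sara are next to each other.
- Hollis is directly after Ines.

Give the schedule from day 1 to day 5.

Kira, Sara, Ines, Hollis, Leo

From clues 1–2: Ines is in {2,3,4}.
From clues 1–3: Kira is in {1,5}.
From clues 1–4: Kira → day 1, Sara → day 2, Ines → day 3, Hollis → day 4, Leo → day 5.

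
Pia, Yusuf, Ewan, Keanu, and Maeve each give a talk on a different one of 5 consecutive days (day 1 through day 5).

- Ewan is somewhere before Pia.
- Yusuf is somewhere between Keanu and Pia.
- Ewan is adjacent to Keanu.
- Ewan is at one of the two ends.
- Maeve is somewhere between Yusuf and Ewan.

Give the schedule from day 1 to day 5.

Ewan, Keanu, Maeve, Yusuf, Pia

From clue 1: Pia is in {2,3,4,5}.
From clues 1–2: Yusuf is in {2,3,4}.
From clues 1–3: Pia is in {4,5}.
From clues 1–4: Ewan → day 1, Keanu → day 2.
From clues 1–5: Maeve → day 3, Yusuf → day 4, Pia → day 5.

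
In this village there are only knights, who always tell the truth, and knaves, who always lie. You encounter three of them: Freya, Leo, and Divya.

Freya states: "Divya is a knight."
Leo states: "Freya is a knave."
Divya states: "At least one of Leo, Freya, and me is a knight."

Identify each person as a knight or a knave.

Consider Freya. Suppose Freya is a knave.
Then no assignment of the remaining roles makes every statement match its speaker's type — contradiction.
So Freya is a knight.
With that fixed, Leo's statement is false, so Leo is a knave.
With that fixed, Divya's statement is true, so Divya is a knight.

Freya: knight, Leo: knave, Divya: knight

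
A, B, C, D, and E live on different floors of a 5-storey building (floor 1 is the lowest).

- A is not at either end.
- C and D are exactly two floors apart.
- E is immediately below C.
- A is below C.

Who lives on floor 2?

A

With clues 1–3, B and D are ruled out for floor 2.
With clues 1–4, C and E are ruled out for floor 2.
So floor 2 is A.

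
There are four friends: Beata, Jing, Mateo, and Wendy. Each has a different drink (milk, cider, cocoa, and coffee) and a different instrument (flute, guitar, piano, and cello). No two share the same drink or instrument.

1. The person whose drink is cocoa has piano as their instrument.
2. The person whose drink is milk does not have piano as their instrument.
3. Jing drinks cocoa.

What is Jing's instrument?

With clues 1–3, cello, flute, and guitar are impossible for Jing's instrument.
That leaves piano.

piano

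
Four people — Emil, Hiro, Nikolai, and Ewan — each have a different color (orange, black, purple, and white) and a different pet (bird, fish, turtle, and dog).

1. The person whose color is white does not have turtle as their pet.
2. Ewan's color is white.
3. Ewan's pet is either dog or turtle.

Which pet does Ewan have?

dog

With clues 1–2, turtle is impossible for Ewan's pet.
With clues 1–3, bird and fish are impossible for Ewan's pet.
That leaves dog.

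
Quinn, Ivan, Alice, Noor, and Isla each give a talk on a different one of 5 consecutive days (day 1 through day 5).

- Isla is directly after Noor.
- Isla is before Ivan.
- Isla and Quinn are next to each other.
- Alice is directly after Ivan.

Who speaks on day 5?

With clue 1, Noor is ruled out for day 5.
With clues 1–2, Isla is ruled out for day 5.
With clues 1–3, Quinn is ruled out for day 5.
With clues 1–4, Ivan is ruled out for day 5.
So day 5 is Alice.

Alice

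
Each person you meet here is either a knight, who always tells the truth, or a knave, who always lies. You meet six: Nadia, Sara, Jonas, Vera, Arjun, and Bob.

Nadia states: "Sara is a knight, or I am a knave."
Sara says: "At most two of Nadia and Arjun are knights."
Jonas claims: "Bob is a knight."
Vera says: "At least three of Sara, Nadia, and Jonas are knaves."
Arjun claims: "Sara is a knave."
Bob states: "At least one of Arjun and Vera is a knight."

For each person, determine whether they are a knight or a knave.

Regardless of anyone's role, Sara's statement is true, so Sara is a knight.
With that fixed, Vera's statement is false, so Vera is a knave.
With that fixed, Arjun's statement is false, so Arjun is a knave.
With that fixed, Bob's statement is false, so Bob is a knave.
With that fixed, Nadia's statement is true, so Nadia is a knight.
With that fixed, Jonas's statement is false, so Jonas is a knave.

Nadia: knight, Sara: knight, Jonas: knave, Vera: knave, Arjun: knave, Bob: knave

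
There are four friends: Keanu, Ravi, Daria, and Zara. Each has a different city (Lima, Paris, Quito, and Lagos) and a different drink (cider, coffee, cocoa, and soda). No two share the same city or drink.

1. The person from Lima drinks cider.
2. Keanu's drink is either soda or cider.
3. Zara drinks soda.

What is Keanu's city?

Lima

With clues 1–3, Lagos, Paris, and Quito are impossible for Keanu's city.
That leaves Lima.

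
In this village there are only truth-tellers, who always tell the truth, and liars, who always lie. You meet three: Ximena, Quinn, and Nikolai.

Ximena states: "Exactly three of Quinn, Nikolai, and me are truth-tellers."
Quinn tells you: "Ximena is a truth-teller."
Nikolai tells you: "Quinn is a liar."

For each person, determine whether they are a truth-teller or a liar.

Ximena: liar, Quinn: liar, Nikolai: truth-teller

Consider Ximena. Suppose Ximena is a truth-teller.
Then no assignment of the remaining roles makes every statement match its speaker's type — contradiction.
So Ximena is a liar.
With that fixed, Quinn's statement is false, so Quinn is a liar.
With that fixed, Nikolai's statement is true, so Nikolai is a truth-teller.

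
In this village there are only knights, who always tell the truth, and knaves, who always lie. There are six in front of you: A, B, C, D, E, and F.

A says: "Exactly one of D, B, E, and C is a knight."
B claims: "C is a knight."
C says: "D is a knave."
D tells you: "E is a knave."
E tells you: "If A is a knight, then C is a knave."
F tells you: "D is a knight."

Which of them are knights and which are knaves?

A: knave, B: knight, C: knight, D: knave, E: knight, F: knave

Consider A. Suppose A is a knight.
Then no assignment of the remaining roles makes every statement match its speaker's type — contradiction.
So A is a knave.
With that fixed, E's statement is true, so E is a knight.
With that fixed, D's statement is false, so D is a knave.
With that fixed, F's statement is false, so F is a knave.
With that fixed, C's statement is true, so C is a knight.
With that fixed, B's statement is true, so B is a knight.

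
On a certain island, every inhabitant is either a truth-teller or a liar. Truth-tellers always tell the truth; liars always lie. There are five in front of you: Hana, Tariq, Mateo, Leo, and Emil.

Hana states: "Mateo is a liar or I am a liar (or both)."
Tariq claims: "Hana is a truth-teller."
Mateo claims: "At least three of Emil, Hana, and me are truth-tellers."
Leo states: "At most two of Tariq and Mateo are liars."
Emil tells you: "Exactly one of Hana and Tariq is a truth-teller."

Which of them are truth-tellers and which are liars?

Hana: truth-teller, Tariq: truth-teller, Mateo: liar, Leo: truth-teller, Emil: liar

Regardless of anyone's role, Leo's statement is true, so Leo is a truth-teller.
Consider Hana. Suppose Hana is a liar.
Then Hana's own statement would have to be false, but it can't be — contradiction.
So Hana is a truth-teller.
With that fixed, Tariq's statement is true, so Tariq is a truth-teller.
With that fixed, Emil's statement is false, so Emil is a liar.
With that fixed, Mateo's statement is false, so Mateo is a liar.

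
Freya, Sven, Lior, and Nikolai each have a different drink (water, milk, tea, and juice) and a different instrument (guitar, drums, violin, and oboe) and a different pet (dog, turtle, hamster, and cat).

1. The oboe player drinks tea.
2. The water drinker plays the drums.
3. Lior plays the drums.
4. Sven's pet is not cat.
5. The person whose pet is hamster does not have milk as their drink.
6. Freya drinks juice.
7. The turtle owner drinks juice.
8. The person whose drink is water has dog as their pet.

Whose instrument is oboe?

Sven

With clues 1–3, Lior is impossible for the one with instrument oboe.
With clues 1–6, Freya is impossible for the one with instrument oboe.
With clues 1–8, Nikolai is impossible for the one with instrument oboe.
That leaves Sven.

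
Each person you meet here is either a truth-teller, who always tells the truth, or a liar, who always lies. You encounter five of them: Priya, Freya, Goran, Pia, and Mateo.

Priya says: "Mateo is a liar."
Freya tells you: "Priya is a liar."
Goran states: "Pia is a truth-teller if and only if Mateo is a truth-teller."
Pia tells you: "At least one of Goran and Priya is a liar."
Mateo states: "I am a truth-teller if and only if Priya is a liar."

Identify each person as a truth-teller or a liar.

Priya: liar, Freya: truth-teller, Goran: truth-teller, Pia: truth-teller, Mateo: truth-teller

Consider Priya. Suppose Priya is a truth-teller.
Then whichever role Mateo has, Mateo's statement has the wrong truth value — contradiction.
So Priya is a liar.
With that fixed, Freya's statement is true, so Freya is a truth-teller.
With that fixed, Pia's statement is true, so Pia is a truth-teller.
Consider Goran. Suppose Goran is a liar.
Then no assignment of the remaining roles makes every statement match its speaker's type — contradiction.
So Goran is a truth-teller.
Consider Mateo. Suppose Mateo is a liar.
Then Priya's statement comes out true, contradicting Priya being a liar.
So Mateo is a truth-teller.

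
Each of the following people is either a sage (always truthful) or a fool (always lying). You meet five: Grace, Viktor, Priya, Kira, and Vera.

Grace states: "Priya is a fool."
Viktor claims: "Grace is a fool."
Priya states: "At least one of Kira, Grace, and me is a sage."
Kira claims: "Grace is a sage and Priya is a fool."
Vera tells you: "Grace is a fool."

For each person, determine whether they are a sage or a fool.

Grace: fool, Viktor: sage, Priya: sage, Kira: fool, Vera: sage

Consider Grace. Suppose Grace is a sage.
Then no assignment of the remaining roles makes every statement match its speaker's type — contradiction.
So Grace is a fool.
With that fixed, Viktor's statement is true, so Viktor is a sage.
With that fixed, Kira's statement is false, so Kira is a fool.
With that fixed, Vera's statement is true, so Vera is a sage.
Consider Priya. Suppose Priya is a fool.
Then Grace's statement comes out true, contradicting Grace being a fool.
So Priya is a sage.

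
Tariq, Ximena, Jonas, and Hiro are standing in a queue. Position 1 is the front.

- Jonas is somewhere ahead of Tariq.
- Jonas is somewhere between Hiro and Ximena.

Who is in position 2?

Jonas

With clues 1–2, Hiro, Tariq, and Ximena are ruled out for position 2.
So position 2 is Jonas.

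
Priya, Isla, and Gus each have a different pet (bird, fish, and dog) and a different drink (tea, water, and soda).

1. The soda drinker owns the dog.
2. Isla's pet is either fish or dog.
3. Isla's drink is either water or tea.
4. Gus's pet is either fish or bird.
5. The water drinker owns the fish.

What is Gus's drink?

tea

With clues 1–4, soda is impossible for Gus's drink.
With clues 1–5, water is impossible for Gus's drink.
That leaves tea.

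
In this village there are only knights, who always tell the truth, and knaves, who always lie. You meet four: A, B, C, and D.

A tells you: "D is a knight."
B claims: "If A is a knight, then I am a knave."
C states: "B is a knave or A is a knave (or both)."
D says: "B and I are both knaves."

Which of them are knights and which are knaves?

A: knave, B: knight, C: knight, D: knave

Consider A. Suppose A is a knight.
Then whichever role B has, B's statement has the wrong truth value — contradiction.
So A is a knave.
With that fixed, B's statement is true, so B is a knight.
With that fixed, C's statement is true, so C is a knight.
With that fixed, D's statement is false, so D is a knave.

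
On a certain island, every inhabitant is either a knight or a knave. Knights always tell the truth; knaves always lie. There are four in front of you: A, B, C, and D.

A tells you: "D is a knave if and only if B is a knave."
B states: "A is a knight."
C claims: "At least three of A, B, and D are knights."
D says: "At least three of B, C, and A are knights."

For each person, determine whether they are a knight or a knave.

A: knight, B: knight, C: knight, D: knight

Consider A. Suppose A is a knave.
Then no assignment of the remaining roles makes every statement match its speaker's type — contradiction.
So A is a knight.
With that fixed, B's statement is true, so B is a knight.
Consider C. Suppose C is a knave.
Then no assignment of the remaining roles makes every statement match its speaker's type — contradiction.
So C is a knight.
With that fixed, D's statement is true, so D is a knight.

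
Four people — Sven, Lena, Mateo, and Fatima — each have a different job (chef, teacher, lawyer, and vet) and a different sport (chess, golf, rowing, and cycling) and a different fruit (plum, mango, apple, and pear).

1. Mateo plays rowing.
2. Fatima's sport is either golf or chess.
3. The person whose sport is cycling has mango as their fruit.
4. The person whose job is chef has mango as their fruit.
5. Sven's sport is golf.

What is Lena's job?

chef

With clues 1–5, lawyer, teacher, and vet are impossible for Lena's job.
That leaves chef.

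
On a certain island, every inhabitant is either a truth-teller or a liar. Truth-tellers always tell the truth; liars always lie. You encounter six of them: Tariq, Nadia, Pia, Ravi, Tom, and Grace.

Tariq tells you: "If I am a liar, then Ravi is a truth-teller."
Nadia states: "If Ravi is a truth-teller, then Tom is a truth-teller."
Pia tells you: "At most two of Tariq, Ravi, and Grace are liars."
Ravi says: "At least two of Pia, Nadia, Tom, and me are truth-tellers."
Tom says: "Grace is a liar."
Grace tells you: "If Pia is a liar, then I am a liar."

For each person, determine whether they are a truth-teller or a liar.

Tariq: truth-teller, Nadia: liar, Pia: truth-teller, Ravi: truth-teller, Tom: liar, Grace: truth-teller

Consider Tariq. Suppose Tariq is a liar.
Then no assignment of the remaining roles makes every statement match its speaker's type — contradiction.
So Tariq is a truth-teller.
With that fixed, Pia's statement is true, so Pia is a truth-teller.
With that fixed, Grace's statement is true, so Grace is a truth-teller.
With that fixed, Tom's statement is false, so Tom is a liar.
Consider Nadia. Suppose Nadia is a truth-teller.
Then no assignment of the remaining roles makes every statement match its speaker's type — contradiction.
So Nadia is a liar.
Consider Ravi. Suppose Ravi is a liar.
Then Nadia's statement comes out true, contradicting Nadia being a liar.
So Ravi is a truth-teller.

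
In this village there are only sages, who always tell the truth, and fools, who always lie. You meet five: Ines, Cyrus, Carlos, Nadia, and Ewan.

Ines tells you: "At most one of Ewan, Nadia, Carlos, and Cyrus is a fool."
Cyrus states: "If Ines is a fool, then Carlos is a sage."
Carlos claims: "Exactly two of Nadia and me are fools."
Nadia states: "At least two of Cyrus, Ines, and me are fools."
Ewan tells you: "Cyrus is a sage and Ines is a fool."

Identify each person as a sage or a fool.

Consider Ines. Suppose Ines is a sage.
Then no assignment of the remaining roles makes every statement match its speaker's type — contradiction.
So Ines is a fool.
Consider Cyrus. Suppose Cyrus is a sage.
Then whichever role Nadia has, Nadia's statement has the wrong truth value — contradiction.
So Cyrus is a fool.
With that fixed, Nadia's statement is true, so Nadia is a sage.
With that fixed, Ewan's statement is false, so Ewan is a fool.
With that fixed, Carlos's statement is false, so Carlos is a fool.

Ines: fool, Cyrus: fool, Carlos: fool, Nadia: sage, Ewan: fool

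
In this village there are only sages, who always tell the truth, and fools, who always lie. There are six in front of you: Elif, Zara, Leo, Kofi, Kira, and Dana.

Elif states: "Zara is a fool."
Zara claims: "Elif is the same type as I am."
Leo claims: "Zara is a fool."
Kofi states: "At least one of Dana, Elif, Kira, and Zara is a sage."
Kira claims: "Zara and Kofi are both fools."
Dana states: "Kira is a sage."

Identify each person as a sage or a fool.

Elif: sage, Zara: fool, Leo: sage, Kofi: sage, Kira: fool, Dana: fool

Consider Elif. Suppose Elif is a fool.
Then whichever role Zara has, Zara's statement has the wrong truth value — contradiction.
So Elif is a sage.
With that fixed, Kofi's statement is true, so Kofi is a sage.
With that fixed, Kira's statement is false, so Kira is a fool.
With that fixed, Dana's statement is false, so Dana is a fool.
Consider Zara. Suppose Zara is a sage.
Then Elif's statement comes out false, contradicting Elif being a sage.
So Zara is a fool.
With that fixed, Leo's statement is true, so Leo is a sage.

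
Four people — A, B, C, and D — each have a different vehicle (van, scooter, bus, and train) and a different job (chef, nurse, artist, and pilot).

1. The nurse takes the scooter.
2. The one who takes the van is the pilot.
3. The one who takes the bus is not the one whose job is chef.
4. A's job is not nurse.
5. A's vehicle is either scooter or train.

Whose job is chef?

A

With clues 1–5, B, C, and D are impossible for the one with job chef.
That leaves A.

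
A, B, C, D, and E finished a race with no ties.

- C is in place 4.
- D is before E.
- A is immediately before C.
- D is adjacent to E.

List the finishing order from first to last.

From clue 1: C → place 4.
From clues 1–2: D is in {1,2,3}.
From clues 1–3: A → place 3.
From clues 1–4: D → place 1, E → place 2, B → place 5.

D, E, A, C, B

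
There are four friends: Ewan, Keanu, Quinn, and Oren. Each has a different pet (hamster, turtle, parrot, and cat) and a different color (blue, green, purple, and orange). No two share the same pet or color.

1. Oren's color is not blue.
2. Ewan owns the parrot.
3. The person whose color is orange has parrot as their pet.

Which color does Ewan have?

With clues 1–3, blue, green, and purple are impossible for Ewan's color.
That leaves orange.

orange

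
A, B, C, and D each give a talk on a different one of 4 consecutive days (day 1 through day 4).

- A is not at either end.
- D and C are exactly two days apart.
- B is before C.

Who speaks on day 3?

With clues 1–2, B is ruled out for day 3.
With clues 1–3, C and D are ruled out for day 3.
So day 3 is A.

A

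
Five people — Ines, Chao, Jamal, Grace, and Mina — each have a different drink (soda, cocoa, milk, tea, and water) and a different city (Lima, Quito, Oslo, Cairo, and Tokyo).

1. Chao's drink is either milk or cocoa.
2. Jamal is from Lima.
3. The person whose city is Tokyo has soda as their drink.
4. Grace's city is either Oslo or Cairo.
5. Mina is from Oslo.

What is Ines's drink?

soda

With clues 1–5, cocoa, milk, tea, and water are impossible for Ines's drink.
That leaves soda.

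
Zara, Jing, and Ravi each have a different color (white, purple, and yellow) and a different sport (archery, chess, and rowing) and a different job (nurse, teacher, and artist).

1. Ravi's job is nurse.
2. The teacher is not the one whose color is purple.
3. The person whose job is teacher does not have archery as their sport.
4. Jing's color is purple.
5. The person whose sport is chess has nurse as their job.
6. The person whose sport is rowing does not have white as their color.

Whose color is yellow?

Zara

With clues 1–4, Jing is impossible for the one with color yellow.
With clues 1–6, Ravi is impossible for the one with color yellow.
That leaves Zara.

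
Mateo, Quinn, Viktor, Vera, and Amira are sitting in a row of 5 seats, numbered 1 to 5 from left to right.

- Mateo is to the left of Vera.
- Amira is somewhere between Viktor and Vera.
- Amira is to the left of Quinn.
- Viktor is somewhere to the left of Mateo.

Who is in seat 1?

Viktor

With clue 1, Vera is ruled out for seat 1.
With clues 1–2, Amira is ruled out for seat 1.
With clues 1–3, Quinn is ruled out for seat 1.
With clues 1–4, Mateo is ruled out for seat 1.
So seat 1 is Viktor.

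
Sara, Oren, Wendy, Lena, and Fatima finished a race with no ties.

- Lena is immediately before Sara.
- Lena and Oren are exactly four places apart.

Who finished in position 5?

With clue 1, Lena is ruled out for place 5.
With clues 1–2, Fatima, Sara, and Wendy are ruled out for place 5.
So place 5 is Oren.

Oren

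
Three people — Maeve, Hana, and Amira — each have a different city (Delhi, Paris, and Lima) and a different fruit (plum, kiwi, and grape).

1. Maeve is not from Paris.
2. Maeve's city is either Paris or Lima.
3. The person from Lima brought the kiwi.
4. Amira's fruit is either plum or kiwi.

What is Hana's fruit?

With clues 1–3, kiwi is impossible for Hana's fruit.
With clues 1–4, plum is impossible for Hana's fruit.
That leaves grape.

grape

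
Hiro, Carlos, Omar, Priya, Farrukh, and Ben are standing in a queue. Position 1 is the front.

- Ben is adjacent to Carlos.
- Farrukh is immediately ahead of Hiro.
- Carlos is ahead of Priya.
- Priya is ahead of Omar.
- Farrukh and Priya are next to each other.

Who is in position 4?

With clues 1–4, Priya is ruled out for position 4.
With clues 1–5, Ben, Carlos, Hiro, and Omar are ruled out for position 4.
So position 4 is Farrukh.

Farrukh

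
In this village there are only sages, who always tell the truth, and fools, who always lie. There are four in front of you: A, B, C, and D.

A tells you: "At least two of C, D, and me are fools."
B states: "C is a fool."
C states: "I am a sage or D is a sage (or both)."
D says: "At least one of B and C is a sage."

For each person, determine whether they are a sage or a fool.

A: fool, B: fool, C: sage, D: sage

Consider A. Suppose A is a sage.
Then no assignment of the remaining roles makes every statement match its speaker's type — contradiction.
So A is a fool.
Consider B. Suppose B is a sage.
Then no assignment of the remaining roles makes every statement match its speaker's type — contradiction.
So B is a fool.
Consider C. Suppose C is a fool.
Then A's statement comes out true, contradicting A being a fool.
So C is a sage.
With that fixed, D's statement is true, so D is a sage.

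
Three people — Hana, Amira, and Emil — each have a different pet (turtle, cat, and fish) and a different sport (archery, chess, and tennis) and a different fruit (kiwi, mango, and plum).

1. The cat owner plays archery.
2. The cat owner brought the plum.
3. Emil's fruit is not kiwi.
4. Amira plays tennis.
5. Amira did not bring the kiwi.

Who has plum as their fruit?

With clues 1–4, Amira is impossible for the one with fruit plum.
With clues 1–5, Hana is impossible for the one with fruit plum.
That leaves Emil.

Emil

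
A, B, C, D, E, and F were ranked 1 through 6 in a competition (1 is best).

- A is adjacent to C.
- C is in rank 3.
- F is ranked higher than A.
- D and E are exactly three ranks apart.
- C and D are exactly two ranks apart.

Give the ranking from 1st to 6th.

F, E, C, A, D, B

From clues 1–2: C → rank 3.
From clues 1–3: A is in {2,4}.
From clues 1–4: F → rank 1, A → rank 4, B → rank 6.
From clues 1–5: E → rank 2, D → rank 5.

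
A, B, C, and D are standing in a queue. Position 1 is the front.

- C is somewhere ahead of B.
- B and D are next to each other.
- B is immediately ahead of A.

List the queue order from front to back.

From clue 1: B is in {2,3,4}.
From clues 1–2: C is in {1,2}.
From clues 1–3: C → position 1, D → position 2, B → position 3, A → position 4.

C, D, B, A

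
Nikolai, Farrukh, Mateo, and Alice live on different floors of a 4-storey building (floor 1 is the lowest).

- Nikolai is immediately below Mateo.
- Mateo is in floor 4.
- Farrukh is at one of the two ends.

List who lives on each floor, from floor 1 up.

Farrukh, Alice, Nikolai, Mateo

From clue 1: Nikolai is in {1,2,3}.
From clues 1–2: Nikolai → floor 3, Mateo → floor 4.
From clues 1–3: Farrukh → floor 1, Alice → floor 2.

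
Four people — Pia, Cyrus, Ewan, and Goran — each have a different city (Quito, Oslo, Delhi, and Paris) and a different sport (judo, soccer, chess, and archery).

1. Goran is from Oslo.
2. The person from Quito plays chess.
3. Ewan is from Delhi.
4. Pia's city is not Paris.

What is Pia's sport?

With clues 1–4, archery, judo, and soccer are impossible for Pia's sport.
That leaves chess.

chess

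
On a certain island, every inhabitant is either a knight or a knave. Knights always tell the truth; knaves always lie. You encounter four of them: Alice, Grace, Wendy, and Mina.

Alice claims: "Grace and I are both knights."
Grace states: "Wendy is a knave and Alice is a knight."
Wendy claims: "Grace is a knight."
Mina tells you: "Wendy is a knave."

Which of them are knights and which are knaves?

Consider Alice. Suppose Alice is a knight.
Then no assignment of the remaining roles makes every statement match its speaker's type — contradiction.
So Alice is a knave.
With that fixed, Grace's statement is false, so Grace is a knave.
With that fixed, Wendy's statement is false, so Wendy is a knave.
With that fixed, Mina's statement is true, so Mina is a knight.

Alice: knave, Grace: knave, Wendy: knave, Mina: knight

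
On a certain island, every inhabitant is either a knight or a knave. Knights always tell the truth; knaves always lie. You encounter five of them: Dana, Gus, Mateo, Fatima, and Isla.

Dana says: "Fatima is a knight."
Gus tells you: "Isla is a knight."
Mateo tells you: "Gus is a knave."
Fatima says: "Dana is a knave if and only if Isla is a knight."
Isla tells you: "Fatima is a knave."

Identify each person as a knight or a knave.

Consider Dana. Suppose Dana is a knave.
Then no assignment of the remaining roles makes every statement match its speaker's type — contradiction.
So Dana is a knight.
Consider Gus. Suppose Gus is a knight.
Then no assignment of the remaining roles makes every statement match its speaker's type — contradiction.
So Gus is a knave.
With that fixed, Mateo's statement is true, so Mateo is a knight.
Consider Fatima. Suppose Fatima is a knave.
Then Dana's statement comes out false, contradicting Dana being a knight.
So Fatima is a knight.
With that fixed, Isla's statement is false, so Isla is a knave.

Dana: knight, Gus: knave, Mateo: knight, Fatima: knight, Isla: knave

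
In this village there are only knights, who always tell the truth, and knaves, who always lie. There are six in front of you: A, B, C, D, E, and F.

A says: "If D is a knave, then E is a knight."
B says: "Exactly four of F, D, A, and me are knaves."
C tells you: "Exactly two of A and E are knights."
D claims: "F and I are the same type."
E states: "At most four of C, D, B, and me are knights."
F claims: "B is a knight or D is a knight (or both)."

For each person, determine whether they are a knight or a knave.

Regardless of anyone's role, E's statement is true, so E is a knight.
With that fixed, A's statement is true, so A is a knight.
With that fixed, B's statement is false, so B is a knave.
With that fixed, C's statement is true, so C is a knight.
Consider D. Suppose D is a knave.
Then no assignment of the remaining roles makes every statement match its speaker's type — contradiction.
So D is a knight.
With that fixed, F's statement is true, so F is a knight.

A: knight, B: knave, C: knight, D: knight, E: knight, F: knight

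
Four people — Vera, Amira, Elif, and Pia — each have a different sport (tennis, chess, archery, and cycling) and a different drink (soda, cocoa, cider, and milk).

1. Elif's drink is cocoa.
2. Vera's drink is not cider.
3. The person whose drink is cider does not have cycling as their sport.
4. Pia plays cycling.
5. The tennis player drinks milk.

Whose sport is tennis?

With clues 1–4, Pia is impossible for the one with sport tennis.
With clues 1–5, Amira and Elif are impossible for the one with sport tennis.
That leaves Vera.

Vera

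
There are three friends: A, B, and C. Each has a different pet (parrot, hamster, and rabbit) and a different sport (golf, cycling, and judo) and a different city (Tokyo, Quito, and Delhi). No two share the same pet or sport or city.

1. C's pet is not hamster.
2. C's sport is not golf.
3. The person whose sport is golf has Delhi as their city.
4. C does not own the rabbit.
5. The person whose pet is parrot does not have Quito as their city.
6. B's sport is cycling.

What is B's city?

Quito

With clues 1–5, Tokyo is impossible for B's city.
With clues 1–6, Delhi is impossible for B's city.
That leaves Quito.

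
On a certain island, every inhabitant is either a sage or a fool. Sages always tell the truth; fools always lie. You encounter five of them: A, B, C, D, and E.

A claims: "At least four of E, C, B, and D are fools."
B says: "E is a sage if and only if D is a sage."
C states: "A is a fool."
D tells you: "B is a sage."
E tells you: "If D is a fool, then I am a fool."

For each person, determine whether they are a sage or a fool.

A: fool, B: sage, C: sage, D: sage, E: sage

Consider A. Suppose A is a sage.
Then no assignment of the remaining roles makes every statement match its speaker's type — contradiction.
So A is a fool.
With that fixed, C's statement is true, so C is a sage.
Consider B. Suppose B is a fool.
Then no assignment of the remaining roles makes every statement match its speaker's type — contradiction.
So B is a sage.
With that fixed, D's statement is true, so D is a sage.
With that fixed, E's statement is true, so E is a sage.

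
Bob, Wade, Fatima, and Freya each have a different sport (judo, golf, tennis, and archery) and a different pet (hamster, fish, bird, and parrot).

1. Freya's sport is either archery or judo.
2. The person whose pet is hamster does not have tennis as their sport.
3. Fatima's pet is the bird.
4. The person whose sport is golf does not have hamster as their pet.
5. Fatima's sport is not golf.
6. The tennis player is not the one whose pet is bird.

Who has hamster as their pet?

With clues 1–3, Fatima is impossible for the one with pet hamster.
With clues 1–6, Bob and Wade are impossible for the one with pet hamster.
That leaves Freya.

Freya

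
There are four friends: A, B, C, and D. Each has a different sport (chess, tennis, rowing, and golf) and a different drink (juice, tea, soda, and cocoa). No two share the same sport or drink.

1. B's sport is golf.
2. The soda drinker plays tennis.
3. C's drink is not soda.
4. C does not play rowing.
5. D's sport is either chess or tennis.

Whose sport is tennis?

Clue 1 rules out B for the one with sport tennis.
With clues 1–3, C is impossible for the one with sport tennis.
With clues 1–5, A is impossible for the one with sport tennis.
That leaves D.

D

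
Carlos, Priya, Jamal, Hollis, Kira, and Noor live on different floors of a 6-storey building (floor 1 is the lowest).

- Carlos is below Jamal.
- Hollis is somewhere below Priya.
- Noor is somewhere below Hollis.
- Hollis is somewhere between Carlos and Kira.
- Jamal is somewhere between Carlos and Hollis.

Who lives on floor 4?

With clues 1–4, Noor is ruled out for floor 4.
With clues 1–5, Carlos, Jamal, Kira, and Priya are ruled out for floor 4.
So floor 4 is Hollis.

Hollis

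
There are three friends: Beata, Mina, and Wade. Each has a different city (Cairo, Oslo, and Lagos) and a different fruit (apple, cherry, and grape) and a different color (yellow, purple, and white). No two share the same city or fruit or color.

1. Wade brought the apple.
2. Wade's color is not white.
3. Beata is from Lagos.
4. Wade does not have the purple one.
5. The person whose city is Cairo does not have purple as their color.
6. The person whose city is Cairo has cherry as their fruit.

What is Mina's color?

white

With clues 1–4, yellow is impossible for Mina's color.
With clues 1–6, purple is impossible for Mina's color.
That leaves white.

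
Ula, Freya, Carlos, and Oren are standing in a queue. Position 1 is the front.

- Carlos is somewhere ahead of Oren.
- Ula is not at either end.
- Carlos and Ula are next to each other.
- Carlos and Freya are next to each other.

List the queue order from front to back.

Freya, Carlos, Ula, Oren

From clue 1: Carlos is in {1,2,3}.
From clues 1–2: Ula is in {2,3}.
From clues 1–4: Freya → position 1, Carlos → position 2, Ula → position 3, Oren → position 4.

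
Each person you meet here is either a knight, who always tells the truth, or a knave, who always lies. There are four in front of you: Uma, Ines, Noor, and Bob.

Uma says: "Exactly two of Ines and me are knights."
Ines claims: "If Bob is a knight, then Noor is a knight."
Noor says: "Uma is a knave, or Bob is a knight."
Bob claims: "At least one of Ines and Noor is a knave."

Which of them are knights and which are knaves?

Uma: knave, Ines: knight, Noor: knight, Bob: knave

Consider Uma. Suppose Uma is a knight.
Then no assignment of the remaining roles makes every statement match its speaker's type — contradiction.
So Uma is a knave.
With that fixed, Noor's statement is true, so Noor is a knight.
With that fixed, Ines's statement is true, so Ines is a knight.
With that fixed, Bob's statement is false, so Bob is a knave.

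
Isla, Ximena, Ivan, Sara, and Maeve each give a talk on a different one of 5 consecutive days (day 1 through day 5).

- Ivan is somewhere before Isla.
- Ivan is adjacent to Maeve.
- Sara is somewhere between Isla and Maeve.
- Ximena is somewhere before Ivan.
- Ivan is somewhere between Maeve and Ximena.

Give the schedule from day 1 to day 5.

Ximena, Ivan, Maeve, Sara, Isla

From clue 1: Isla is in {2,3,4,5}.
From clues 1–2: Isla is in {3,4,5}.
From clues 1–3: Isla is in {4,5}.
From clues 1–4: Ximena → day 1, Sara → day 4, Isla → day 5.
From clues 1–5: Ivan → day 2, Maeve → day 3.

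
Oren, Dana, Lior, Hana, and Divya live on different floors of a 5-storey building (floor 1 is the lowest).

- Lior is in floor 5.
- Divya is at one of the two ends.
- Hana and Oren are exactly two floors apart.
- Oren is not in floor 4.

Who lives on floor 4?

Hana

With clue 1, Lior is ruled out for floor 4.
With clues 1–2, Divya is ruled out for floor 4.
With clues 1–3, Dana is ruled out for floor 4.
With clues 1–4, Oren is ruled out for floor 4.
So floor 4 is Hana.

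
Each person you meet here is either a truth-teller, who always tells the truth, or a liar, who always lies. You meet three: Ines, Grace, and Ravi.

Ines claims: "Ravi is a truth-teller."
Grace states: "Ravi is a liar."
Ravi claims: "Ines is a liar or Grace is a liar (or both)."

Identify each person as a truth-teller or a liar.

Consider Ines. Suppose Ines is a liar.
Then no assignment of the remaining roles makes every statement match its speaker's type — contradiction.
So Ines is a truth-teller.
Consider Grace. Suppose Grace is a truth-teller.
Then no assignment of the remaining roles makes every statement match its speaker's type — contradiction.
So Grace is a liar.
With that fixed, Ravi's statement is true, so Ravi is a truth-teller.

Ines: truth-teller, Grace: liar, Ravi: truth-teller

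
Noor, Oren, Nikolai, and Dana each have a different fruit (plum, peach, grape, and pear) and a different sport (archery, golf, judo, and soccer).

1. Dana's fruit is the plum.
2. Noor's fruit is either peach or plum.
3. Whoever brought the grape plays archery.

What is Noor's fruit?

Clue 1 rules out plum for Noor's fruit.
With clues 1–2, grape and pear are impossible for Noor's fruit.
That leaves peach.

peach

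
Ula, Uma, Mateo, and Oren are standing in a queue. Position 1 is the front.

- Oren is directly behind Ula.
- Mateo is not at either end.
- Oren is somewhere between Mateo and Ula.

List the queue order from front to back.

From clue 1: Ula is in {1,2,3}.
From clues 1–2: Ula is in {1,3}.
From clues 1–3: Ula → position 1, Oren → position 2, Mateo → position 3, Uma → position 4.

Ula, Oren, Mateo, Uma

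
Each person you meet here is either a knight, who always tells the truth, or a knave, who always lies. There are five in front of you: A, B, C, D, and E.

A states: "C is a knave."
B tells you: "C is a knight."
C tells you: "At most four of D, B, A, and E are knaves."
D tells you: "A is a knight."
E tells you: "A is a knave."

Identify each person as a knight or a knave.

A: knave, B: knight, C: knight, D: knave, E: knight

Regardless of anyone's role, C's statement is true, so C is a knight.
With that fixed, A's statement is false, so A is a knave.
With that fixed, B's statement is true, so B is a knight.
With that fixed, D's statement is false, so D is a knave.
With that fixed, E's statement is true, so E is a knight.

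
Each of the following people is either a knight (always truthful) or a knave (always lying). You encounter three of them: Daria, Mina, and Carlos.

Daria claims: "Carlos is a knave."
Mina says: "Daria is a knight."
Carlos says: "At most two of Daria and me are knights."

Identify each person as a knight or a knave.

Regardless of anyone's role, Carlos's statement is true, so Carlos is a knight.
With that fixed, Daria's statement is false, so Daria is a knave.
With that fixed, Mina's statement is false, so Mina is a knave.

Daria: knave, Mina: knave, Carlos: knight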